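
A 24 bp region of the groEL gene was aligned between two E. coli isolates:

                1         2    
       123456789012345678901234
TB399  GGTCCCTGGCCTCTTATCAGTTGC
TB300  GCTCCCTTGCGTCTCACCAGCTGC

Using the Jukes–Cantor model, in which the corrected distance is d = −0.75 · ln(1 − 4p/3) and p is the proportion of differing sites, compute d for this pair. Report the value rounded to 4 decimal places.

0.3041

Differing sites — 2:G/C; 8:G/T; 11:C/G; 15:T/C; 17:T/C; 21:T/C.
p = 6/24 = 0.250000.
d = −0.75 · ln(1 − (4/3)·0.250000) = −0.75 · ln(0.666667) = −0.75 · (-0.405465) = 0.3041.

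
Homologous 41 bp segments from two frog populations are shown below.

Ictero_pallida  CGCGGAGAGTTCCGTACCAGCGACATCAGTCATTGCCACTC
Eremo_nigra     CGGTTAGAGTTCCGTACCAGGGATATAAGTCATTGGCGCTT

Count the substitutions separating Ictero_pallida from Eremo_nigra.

Differing sites — 3:C/G; 4:G/T; 5:G/T; 21:C/G; 24:C/T; 27:C/A; 36:C/G; 38:A/G; 41:C/T.
That gives 9 mismatches out of 41 aligned sites, so the Hamming distance is 9.

9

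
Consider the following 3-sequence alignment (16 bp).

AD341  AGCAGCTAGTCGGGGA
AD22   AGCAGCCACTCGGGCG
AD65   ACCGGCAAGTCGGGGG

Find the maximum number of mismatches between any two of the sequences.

5

Pairwise Hamming distances:
  AD341 vs AD22: 4
  AD341 vs AD65: 4
  AD22 vs AD65: 5
The largest is 5, between AD22 and AD65.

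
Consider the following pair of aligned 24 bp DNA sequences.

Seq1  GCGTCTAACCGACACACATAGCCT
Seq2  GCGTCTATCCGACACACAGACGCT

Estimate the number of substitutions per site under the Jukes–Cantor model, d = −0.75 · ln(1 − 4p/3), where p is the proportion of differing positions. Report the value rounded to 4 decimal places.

Mismatches occur at site 8 (A/T), site 19 (T/G), site 21 (G/C), site 22 (C/G).
p = 4/24 = 0.166667.
d = −0.75 · ln(1 − (4/3)·0.166667) = −0.75 · ln(0.777777) = −0.75 · (-0.251315) = 0.1885.

0.1885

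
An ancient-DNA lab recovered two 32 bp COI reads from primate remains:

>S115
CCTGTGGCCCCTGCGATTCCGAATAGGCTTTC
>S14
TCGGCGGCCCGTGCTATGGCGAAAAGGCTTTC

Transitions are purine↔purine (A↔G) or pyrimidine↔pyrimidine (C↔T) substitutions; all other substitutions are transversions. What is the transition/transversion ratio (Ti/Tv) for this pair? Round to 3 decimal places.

Mismatches occur at site 1 (C↔T, transition), site 3 (T↔G, transversion), site 5 (T↔C, transition), site 11 (C↔G, transversion), site 15 (G↔T, transversion), site 18 (T↔G, transversion), site 19 (C↔G, transversion), site 24 (T↔A, transversion).
Of the 8 differences, 2 transitions and 6 transversions, so Ti/Tv = 2/6 = 0.333.

0.333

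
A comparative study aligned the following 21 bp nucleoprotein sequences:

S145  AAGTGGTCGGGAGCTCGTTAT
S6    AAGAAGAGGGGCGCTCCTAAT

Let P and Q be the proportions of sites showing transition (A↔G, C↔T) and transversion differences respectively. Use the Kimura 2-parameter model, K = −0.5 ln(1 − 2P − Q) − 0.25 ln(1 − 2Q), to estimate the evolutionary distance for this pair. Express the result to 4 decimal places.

Differing sites — 4:T/A (Tv); 5:G/A (Ti); 7:T/A (Tv); 8:C/G (Tv); 12:A/C (Tv); 17:G/C (Tv); 19:T/A (Tv).
Of the 7 differences, 1 transition and 6 transversions over 21 sites: P = 1/21 = 0.047619, Q = 6/21 = 0.285714.
d = −0.5·ln(0.619048) − 0.25·ln(0.428572) = −0.5·(-0.479572) − 0.25·(-0.847297) = 0.4516.

0.4516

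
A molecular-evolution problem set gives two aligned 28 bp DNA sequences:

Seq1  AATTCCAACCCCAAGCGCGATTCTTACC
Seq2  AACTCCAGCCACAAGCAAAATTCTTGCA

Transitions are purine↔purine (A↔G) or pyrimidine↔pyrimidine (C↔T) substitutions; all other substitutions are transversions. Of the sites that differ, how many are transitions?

Differing sites — 3:T/C (Ti); 8:A/G (Ti); 11:C/A (Tv); 17:G/A (Ti); 18:C/A (Tv); 19:G/A (Ti); 26:A/G (Ti); 28:C/A (Tv).
Of the 8 differences, 5 transitions and 3 transversions, so the answer is 5.

5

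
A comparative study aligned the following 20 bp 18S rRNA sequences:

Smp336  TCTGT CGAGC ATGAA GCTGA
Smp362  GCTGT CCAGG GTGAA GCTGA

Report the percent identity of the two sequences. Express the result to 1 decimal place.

Mismatches occur at site 1 (T↔G), site 7 (G↔C), site 10 (C↔G), site 11 (A↔G).
16 of the 20 sites match, so the percent identity is 16/20 × 100 = 80.0%.

80.0%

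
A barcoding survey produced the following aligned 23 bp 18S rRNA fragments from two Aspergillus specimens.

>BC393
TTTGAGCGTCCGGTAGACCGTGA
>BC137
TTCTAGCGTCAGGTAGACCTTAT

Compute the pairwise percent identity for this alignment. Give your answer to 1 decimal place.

73.9%

Differing sites — 3:T/C; 4:G/T; 11:C/A; 20:G/T; 22:G/A; 23:A/T.
17 of the 23 sites match, so the percent identity is 17/23 × 100 = 73.9%.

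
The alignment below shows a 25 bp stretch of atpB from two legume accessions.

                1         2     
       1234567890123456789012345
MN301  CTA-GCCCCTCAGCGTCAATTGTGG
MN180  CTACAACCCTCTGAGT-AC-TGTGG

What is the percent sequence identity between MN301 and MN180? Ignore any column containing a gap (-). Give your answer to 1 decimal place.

77.3%

Excluding the 3 gap columns leaves 22 comparable sites.
Differing sites — 5:G/A; 6:C/A; 12:A/T; 14:C/A; 19:A/C.
17 of the 22 comparable sites match, so the percent identity is 17/22 × 100 = 77.3%.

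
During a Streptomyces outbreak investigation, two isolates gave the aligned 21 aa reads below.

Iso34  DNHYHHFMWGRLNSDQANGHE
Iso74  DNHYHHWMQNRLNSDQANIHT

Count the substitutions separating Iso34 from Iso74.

Mismatches occur at site 7 (F→W), site 9 (W→Q), site 10 (G→N), site 19 (G→I), site 21 (E→T).
That gives 5 mismatches out of 21 aligned sites, so the Hamming distance is 5.

5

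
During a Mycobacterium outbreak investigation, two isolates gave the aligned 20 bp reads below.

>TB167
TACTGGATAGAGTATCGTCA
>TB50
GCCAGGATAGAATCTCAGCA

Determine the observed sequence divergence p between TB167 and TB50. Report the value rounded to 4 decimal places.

The sequences differ at positions 1 (T/G), 2 (A/C), 4 (T/A), 12 (G/A), 14 (A/C), 17 (G/A), 18 (T/G).
There are 7 differences over 20 sites, so p = 7/20 = 0.3500.

0.3500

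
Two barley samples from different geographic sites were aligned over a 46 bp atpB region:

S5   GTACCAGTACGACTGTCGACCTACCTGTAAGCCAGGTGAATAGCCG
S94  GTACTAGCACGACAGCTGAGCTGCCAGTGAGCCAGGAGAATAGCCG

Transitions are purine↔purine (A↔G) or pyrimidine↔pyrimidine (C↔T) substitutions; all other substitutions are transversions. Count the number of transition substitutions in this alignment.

6

Mismatches occur at site 5 (C→T, transition), site 8 (T→C, transition), site 14 (T→A, transversion), site 16 (T→C, transition), site 17 (C→T, transition), site 20 (C→G, transversion), site 23 (A→G, transition), site 26 (T→A, transversion), site 29 (A→G, transition), site 37 (T→A, transversion).
Of the 10 differences, 6 transitions and 4 transversions, so the answer is 6.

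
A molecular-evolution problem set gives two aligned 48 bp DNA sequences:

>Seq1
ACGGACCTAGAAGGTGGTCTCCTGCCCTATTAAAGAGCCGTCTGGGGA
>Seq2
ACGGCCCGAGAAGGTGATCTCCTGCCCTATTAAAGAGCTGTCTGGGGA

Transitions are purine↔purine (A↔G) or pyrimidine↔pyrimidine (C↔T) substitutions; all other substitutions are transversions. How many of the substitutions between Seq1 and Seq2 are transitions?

The sequences differ at positions 5 (A/C, transversion), 8 (T/G, transversion), 17 (G/A, transition), 39 (C/T, transition).
Of the 4 differences, 2 transitions and 2 transversions, so the answer is 2.

2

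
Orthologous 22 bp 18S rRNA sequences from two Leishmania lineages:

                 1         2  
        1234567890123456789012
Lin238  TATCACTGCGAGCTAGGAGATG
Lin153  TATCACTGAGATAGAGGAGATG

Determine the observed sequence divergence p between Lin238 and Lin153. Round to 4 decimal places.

Mismatches occur at site 9 (C/A), site 12 (G/T), site 13 (C/A), site 14 (T/G).
There are 4 differences over 22 sites, so p = 4/22 = 0.1818.

0.1818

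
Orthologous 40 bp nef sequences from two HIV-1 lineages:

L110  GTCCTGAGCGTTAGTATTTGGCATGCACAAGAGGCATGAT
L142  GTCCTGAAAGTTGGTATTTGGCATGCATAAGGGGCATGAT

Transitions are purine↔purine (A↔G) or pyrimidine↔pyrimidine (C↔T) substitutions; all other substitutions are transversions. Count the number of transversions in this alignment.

The sequences differ at positions 8 (G/A, transition), 9 (C/A, transversion), 13 (A/G, transition), 28 (C/T, transition), 32 (A/G, transition).
Of the 5 differences, 4 transitions and 1 transversion, so the answer is 1.

1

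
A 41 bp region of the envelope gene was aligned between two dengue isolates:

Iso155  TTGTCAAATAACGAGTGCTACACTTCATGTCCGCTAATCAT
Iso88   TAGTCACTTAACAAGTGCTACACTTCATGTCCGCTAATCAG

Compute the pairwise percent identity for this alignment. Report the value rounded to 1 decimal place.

Mismatches occur at site 2 (T→A), site 7 (A→C), site 8 (A→T), site 13 (G→A), site 41 (T→G).
36 of the 41 sites match, so the percent identity is 36/41 × 100 = 87.8%.

87.8%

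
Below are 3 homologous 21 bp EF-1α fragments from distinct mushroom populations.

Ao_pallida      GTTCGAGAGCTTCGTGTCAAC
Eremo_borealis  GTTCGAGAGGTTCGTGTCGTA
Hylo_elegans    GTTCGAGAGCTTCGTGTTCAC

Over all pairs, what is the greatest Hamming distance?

Pairwise Hamming distances:
  Ao_pallida vs Eremo_borealis: 4
  Ao_pallida vs Hylo_elegans: 2
  Eremo_borealis vs Hylo_elegans: 5
The largest is 5, between Eremo_borealis and Hylo_elegans.

5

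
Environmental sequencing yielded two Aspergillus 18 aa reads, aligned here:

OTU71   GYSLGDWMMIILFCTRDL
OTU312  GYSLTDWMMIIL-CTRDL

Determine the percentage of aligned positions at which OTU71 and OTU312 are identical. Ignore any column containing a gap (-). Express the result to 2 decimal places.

94.12%

Excluding the 1 gap column leaves 17 comparable sites.
A single mismatch occurs at site 5 (G↔T).
16 of the 17 comparable sites match, so the percent identity is 16/17 × 100 = 94.12%.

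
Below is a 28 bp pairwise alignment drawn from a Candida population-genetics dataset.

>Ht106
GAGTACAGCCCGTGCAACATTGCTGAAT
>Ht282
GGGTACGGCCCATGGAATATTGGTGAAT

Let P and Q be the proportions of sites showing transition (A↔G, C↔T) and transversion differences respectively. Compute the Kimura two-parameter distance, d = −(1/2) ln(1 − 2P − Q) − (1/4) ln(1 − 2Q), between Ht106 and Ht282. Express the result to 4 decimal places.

The sequences differ at positions 2 (A/G, transition), 7 (A/G, transition), 12 (G/A, transition), 15 (C/G, transversion), 18 (C/T, transition), 23 (C/G, transversion).
Of the 6 differences, 4 transitions and 2 transversions over 28 sites: P = 4/28 = 0.142857, Q = 2/28 = 0.071429.
d = −0.5·ln(0.642857) − 0.25·ln(0.857142) = −0.5·(-0.441833) − 0.25·(-0.154152) = 0.2595.

0.2595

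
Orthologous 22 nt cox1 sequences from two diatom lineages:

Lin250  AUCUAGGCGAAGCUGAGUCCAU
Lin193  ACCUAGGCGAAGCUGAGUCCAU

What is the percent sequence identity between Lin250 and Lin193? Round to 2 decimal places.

95.45%

Differing sites — 2:U/C.
21 of the 22 sites match, so the percent identity is 21/22 × 100 = 95.45%.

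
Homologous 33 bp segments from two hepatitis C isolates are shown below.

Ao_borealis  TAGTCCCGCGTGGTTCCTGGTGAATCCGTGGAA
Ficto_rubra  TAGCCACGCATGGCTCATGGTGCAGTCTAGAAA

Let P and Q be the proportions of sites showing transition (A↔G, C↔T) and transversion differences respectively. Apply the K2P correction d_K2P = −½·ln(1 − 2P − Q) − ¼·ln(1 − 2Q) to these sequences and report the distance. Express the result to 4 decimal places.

Differing sites — 4:T/C (Ti); 6:C/A (Tv); 10:G/A (Ti); 14:T/C (Ti); 17:C/A (Tv); 23:A/C (Tv); 25:T/G (Tv); 26:C/T (Ti); 28:G/T (Tv); 29:T/A (Tv); 31:G/A (Ti).
Of the 11 differences, 5 transitions and 6 transversions over 33 sites: P = 5/33 = 0.151515, Q = 6/33 = 0.181818.
d = −0.5·ln(0.515152) − 0.25·ln(0.636364) = −0.5·(-0.663293) − 0.25·(-0.451985) = 0.4446.

0.4446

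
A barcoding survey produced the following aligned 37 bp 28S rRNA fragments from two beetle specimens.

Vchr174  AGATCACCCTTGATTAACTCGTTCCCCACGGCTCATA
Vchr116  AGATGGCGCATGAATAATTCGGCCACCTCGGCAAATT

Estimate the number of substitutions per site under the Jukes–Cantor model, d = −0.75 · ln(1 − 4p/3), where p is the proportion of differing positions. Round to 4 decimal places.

0.4740

Mismatches occur at site 5 (C↔G), site 6 (A↔G), site 8 (C↔G), site 10 (T↔A), site 14 (T↔A), site 18 (C↔T), site 22 (T↔G), site 23 (T↔C), site 25 (C↔A), site 28 (A↔T), site 33 (T↔A), site 34 (C↔A), site 37 (A↔T).
p = 13/37 = 0.351351.
d = −0.75 · ln(1 − (4/3)·0.351351) = −0.75 · ln(0.531532) = −0.75 · (-0.631992) = 0.4740.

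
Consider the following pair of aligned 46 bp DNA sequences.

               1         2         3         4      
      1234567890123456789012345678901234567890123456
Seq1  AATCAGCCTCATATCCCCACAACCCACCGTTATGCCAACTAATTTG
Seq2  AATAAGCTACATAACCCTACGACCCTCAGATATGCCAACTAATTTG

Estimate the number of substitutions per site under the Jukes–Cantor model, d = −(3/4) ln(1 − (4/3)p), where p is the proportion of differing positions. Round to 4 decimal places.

Mismatches occur at site 4 (C→A), site 8 (C→T), site 9 (T→A), site 14 (T→A), site 18 (C→T), site 21 (A→G), site 26 (A→T), site 28 (C→A), site 30 (T→A).
p = 9/46 = 0.195652.
d = −0.75 · ln(1 − (4/3)·0.195652) = −0.75 · ln(0.739131) = −0.75 · (-0.302280) = 0.2267.

0.2267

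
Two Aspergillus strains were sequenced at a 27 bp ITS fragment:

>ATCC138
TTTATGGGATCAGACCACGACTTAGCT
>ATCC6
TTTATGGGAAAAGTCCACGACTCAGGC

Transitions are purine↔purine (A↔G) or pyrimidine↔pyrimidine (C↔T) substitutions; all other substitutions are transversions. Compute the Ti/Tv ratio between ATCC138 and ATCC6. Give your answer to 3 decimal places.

0.500

Mismatches occur at site 10 (T/A, transversion), site 11 (C/A, transversion), site 14 (A/T, transversion), site 23 (T/C, transition), site 26 (C/G, transversion), site 27 (T/C, transition).
Of the 6 differences, 2 transitions and 4 transversions, so Ti/Tv = 2/4 = 0.500.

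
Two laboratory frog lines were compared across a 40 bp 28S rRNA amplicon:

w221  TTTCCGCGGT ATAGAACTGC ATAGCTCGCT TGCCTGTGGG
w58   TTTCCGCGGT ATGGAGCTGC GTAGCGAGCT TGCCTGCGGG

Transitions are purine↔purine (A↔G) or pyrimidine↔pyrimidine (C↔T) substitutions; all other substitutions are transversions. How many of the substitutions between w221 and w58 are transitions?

Differing sites — 13:A/G (Ti); 16:A/G (Ti); 21:A/G (Ti); 26:T/G (Tv); 27:C/A (Tv); 37:T/C (Ti).
Of the 6 differences, 4 transitions and 2 transversions, so the answer is 4.

4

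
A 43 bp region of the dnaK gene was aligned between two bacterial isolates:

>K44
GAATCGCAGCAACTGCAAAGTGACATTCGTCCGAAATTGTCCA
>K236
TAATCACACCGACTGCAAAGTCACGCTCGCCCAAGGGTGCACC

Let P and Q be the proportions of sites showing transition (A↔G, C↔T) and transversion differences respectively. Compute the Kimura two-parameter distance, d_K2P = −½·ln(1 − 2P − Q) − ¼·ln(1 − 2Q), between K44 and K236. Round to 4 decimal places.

0.4902

The sequences differ at positions 1 (G/T, transversion), 6 (G/A, transition), 9 (G/C, transversion), 11 (A/G, transition), 22 (G/C, transversion), 25 (A/G, transition), 26 (T/C, transition), 30 (T/C, transition), 33 (G/A, transition), 35 (A/G, transition), 36 (A/G, transition), 37 (T/G, transversion), 40 (T/C, transition), 41 (C/A, transversion), 43 (A/C, transversion).
Of the 15 differences, 9 transitions and 6 transversions over 43 sites: P = 9/43 = 0.209302, Q = 6/43 = 0.139535.
d = −0.5·ln(0.441861) − 0.25·ln(0.720930) = −0.5·(-0.816760) − 0.25·(-0.327213) = 0.4902.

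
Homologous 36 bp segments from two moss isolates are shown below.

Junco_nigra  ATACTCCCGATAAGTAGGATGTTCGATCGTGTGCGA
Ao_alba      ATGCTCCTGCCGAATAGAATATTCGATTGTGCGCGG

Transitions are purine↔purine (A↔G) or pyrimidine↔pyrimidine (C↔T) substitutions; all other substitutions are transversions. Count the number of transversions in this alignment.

1

The sequences differ at positions 3 (A/G, transition), 8 (C/T, transition), 10 (A/C, transversion), 11 (T/C, transition), 12 (A/G, transition), 14 (G/A, transition), 18 (G/A, transition), 21 (G/A, transition), 28 (C/T, transition), 32 (T/C, transition), 36 (A/G, transition).
Of the 11 differences, 10 transitions and 1 transversion, so the answer is 1.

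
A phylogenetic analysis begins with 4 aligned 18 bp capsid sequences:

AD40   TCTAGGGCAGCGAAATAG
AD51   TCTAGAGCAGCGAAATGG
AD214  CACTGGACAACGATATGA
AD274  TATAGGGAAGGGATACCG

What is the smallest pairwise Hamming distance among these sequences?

Pairwise Hamming distances:
  AD40 vs AD51: 2
  AD40 vs AD214: 9
  AD40 vs AD274: 6
  AD51 vs AD214: 9
  AD51 vs AD274: 7
  AD214 vs AD274: 10
The smallest is 2, between AD40 and AD51.

2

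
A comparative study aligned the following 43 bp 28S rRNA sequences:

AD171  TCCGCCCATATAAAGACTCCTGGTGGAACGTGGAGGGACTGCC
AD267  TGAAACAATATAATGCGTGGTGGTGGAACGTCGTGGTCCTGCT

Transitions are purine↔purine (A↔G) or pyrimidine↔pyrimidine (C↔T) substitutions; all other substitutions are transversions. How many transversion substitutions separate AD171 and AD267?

13

The sequences differ at positions 2 (C/G, transversion), 3 (C/A, transversion), 4 (G/A, transition), 5 (C/A, transversion), 7 (C/A, transversion), 14 (A/T, transversion), 16 (A/C, transversion), 17 (C/G, transversion), 19 (C/G, transversion), 20 (C/G, transversion), 32 (G/C, transversion), 34 (A/T, transversion), 37 (G/T, transversion), 38 (A/C, transversion), 43 (C/T, transition).
Of the 15 differences, 2 transitions and 13 transversions, so the answer is 13.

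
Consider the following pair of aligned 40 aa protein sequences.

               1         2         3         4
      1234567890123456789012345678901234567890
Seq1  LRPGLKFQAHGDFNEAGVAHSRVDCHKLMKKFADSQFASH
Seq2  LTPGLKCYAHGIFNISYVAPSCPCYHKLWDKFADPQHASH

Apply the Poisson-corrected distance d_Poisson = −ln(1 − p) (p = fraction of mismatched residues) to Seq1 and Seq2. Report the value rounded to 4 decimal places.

Differing sites — 2:R/T; 7:F/C; 8:Q/Y; 12:D/I; 15:E/I; 16:A/S; 17:G/Y; 20:H/P; 22:R/C; 23:V/P; 24:D/C; 25:C/Y; 29:M/W; 30:K/D; 35:S/P; 37:F/H.
p = 16/40 = 0.400000.
d = −ln(1 − 0.400000) = −ln(0.600000) = 0.5108.

0.5108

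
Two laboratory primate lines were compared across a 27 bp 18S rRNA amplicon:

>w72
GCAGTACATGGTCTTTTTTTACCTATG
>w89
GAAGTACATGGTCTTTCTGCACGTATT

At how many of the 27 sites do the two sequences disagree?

6

Differing sites — 2:C/A; 17:T/C; 19:T/G; 20:T/C; 23:C/G; 27:G/T.
That gives 6 mismatches out of 27 aligned sites, so the Hamming distance is 6.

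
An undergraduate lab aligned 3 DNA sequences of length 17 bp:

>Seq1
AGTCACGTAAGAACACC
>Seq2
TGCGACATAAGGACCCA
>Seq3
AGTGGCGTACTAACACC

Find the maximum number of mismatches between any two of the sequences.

Pairwise Hamming distances:
  Seq1 vs Seq2: 7
  Seq1 vs Seq3: 4
  Seq2 vs Seq3: 9
The largest is 9, between Seq2 and Seq3.

9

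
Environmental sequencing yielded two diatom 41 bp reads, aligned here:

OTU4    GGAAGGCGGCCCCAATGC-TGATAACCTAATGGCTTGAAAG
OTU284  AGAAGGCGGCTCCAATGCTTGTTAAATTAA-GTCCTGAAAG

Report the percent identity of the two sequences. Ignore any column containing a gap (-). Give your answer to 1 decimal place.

82.1%

Excluding the 2 gap columns leaves 39 comparable sites.
Mismatches occur at site 1 (G→A), site 11 (C→T), site 22 (A→T), site 26 (C→A), site 27 (C→T), site 33 (G→T), site 35 (T→C).
32 of the 39 comparable sites match, so the percent identity is 32/39 × 100 = 82.1%.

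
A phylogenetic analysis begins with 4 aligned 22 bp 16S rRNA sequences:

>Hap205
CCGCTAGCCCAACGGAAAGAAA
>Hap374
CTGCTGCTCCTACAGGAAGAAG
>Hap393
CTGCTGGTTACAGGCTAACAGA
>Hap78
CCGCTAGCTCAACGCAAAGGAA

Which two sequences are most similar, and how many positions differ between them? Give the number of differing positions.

Pairwise Hamming distances:
  Hap205 vs Hap374: 8
  Hap205 vs Hap393: 11
  Hap205 vs Hap78: 3
  Hap374 vs Hap393: 11
  Hap374 vs Hap78: 11
  Hap393 vs Hap78: 10
The smallest is 3, between Hap205 and Hap78.

3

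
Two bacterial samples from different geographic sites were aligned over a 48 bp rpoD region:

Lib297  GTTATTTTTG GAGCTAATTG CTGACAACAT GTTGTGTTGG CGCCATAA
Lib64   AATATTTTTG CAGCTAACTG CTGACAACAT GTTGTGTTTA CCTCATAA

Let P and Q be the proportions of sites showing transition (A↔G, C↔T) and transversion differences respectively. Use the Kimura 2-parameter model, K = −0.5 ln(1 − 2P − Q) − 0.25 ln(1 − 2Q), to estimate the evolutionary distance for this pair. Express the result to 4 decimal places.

Differing sites — 1:G/A (Ti); 2:T/A (Tv); 11:G/C (Tv); 18:T/C (Ti); 39:G/T (Tv); 40:G/A (Ti); 42:G/C (Tv); 43:C/T (Ti).
Of the 8 differences, 4 transitions and 4 transversions over 48 sites: P = 4/48 = 0.083333, Q = 4/48 = 0.083333.
d = −0.5·ln(0.750001) − 0.25·ln(0.833334) = −0.5·(-0.287681) − 0.25·(-0.182321) = 0.1894.

0.1894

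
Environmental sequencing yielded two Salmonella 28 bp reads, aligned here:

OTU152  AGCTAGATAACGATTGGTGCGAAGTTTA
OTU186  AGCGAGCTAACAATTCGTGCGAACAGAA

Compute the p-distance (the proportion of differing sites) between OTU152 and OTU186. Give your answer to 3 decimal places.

Mismatches occur at site 4 (T→G), site 7 (A→C), site 12 (G→A), site 16 (G→C), site 24 (G→C), site 25 (T→A), site 26 (T→G), site 27 (T→A).
There are 8 differences over 28 sites, so p = 8/28 = 0.286.

0.286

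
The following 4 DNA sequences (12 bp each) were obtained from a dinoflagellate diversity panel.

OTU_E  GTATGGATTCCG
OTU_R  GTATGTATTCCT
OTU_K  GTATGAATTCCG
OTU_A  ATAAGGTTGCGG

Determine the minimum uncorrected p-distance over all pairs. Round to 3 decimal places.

Pairwise Hamming distances:
  OTU_E vs OTU_R: 2
  OTU_E vs OTU_K: 1
  OTU_E vs OTU_A: 5
  OTU_R vs OTU_K: 2
  OTU_R vs OTU_A: 7
  OTU_K vs OTU_A: 6
The smallest is 1 mismatch, between OTU_E and OTU_K; p = 1/12 = 0.083.

0.083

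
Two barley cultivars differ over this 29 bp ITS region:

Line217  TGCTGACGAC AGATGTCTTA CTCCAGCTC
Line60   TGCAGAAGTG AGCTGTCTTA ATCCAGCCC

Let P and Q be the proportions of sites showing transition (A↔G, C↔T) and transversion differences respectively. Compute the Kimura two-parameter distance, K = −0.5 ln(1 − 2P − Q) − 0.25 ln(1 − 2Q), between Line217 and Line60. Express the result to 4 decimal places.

0.2949

Mismatches occur at site 4 (T/A, transversion), site 7 (C/A, transversion), site 9 (A/T, transversion), site 10 (C/G, transversion), site 13 (A/C, transversion), site 21 (C/A, transversion), site 28 (T/C, transition).
Of the 7 differences, 1 transition and 6 transversions over 29 sites: P = 1/29 = 0.034483, Q = 6/29 = 0.206897.
d = −0.5·ln(0.724137) − 0.25·ln(0.586206) = −0.5·(-0.322775) − 0.25·(-0.534084) = 0.2949.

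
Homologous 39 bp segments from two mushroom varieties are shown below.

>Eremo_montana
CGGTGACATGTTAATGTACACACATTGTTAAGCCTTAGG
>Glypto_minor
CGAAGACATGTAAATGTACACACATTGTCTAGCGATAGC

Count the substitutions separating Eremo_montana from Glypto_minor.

Mismatches occur at site 3 (G→A), site 4 (T→A), site 12 (T→A), site 29 (T→C), site 30 (A→T), site 34 (C→G), site 35 (T→A), site 39 (G→C).
That gives 8 mismatches out of 39 aligned sites, so the Hamming distance is 8.

8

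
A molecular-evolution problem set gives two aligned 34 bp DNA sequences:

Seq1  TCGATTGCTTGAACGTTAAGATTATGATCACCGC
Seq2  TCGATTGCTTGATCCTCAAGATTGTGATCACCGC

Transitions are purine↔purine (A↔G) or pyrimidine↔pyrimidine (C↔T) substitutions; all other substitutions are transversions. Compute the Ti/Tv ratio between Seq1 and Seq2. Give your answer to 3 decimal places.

1.000

Differing sites — 13:A/T (Tv); 15:G/C (Tv); 17:T/C (Ti); 24:A/G (Ti).
Of the 4 differences, 2 transitions and 2 transversions, so Ti/Tv = 2/2 = 1.000.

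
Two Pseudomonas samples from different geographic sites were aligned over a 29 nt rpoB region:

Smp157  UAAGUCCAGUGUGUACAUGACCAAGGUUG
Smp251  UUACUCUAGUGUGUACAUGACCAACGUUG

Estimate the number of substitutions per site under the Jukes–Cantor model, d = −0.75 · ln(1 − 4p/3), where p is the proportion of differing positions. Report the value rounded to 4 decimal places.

0.1524

Mismatches occur at site 2 (A/U), site 4 (G/C), site 7 (C/U), site 25 (G/C).
p = 4/29 = 0.137931.
d = −0.75 · ln(1 − (4/3)·0.137931) = −0.75 · ln(0.816092) = −0.75 · (-0.203228) = 0.1524.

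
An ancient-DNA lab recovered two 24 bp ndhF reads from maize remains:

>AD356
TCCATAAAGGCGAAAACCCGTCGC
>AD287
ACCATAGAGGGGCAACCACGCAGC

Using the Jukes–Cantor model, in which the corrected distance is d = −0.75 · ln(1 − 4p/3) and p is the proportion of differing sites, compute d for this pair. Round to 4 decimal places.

The sequences differ at positions 1 (T/A), 7 (A/G), 11 (C/G), 13 (A/C), 16 (A/C), 18 (C/A), 21 (T/C), 22 (C/A).
p = 8/24 = 0.333333.
d = −0.75 · ln(1 − (4/3)·0.333333) = −0.75 · ln(0.555556) = −0.75 · (-0.587786) = 0.4408.

0.4408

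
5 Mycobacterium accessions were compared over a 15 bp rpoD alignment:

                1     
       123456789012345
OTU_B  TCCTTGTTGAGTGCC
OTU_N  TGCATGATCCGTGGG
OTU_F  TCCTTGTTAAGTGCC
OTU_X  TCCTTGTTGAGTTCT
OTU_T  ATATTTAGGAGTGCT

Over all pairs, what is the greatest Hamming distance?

10

Pairwise Hamming distances:
  OTU_B vs OTU_N: 7
  OTU_B vs OTU_F: 1
  OTU_B vs OTU_X: 2
  OTU_B vs OTU_T: 7
  OTU_N vs OTU_F: 7
  OTU_N vs OTU_X: 8
  OTU_N vs OTU_T: 10
  OTU_F vs OTU_X: 3
  OTU_F vs OTU_T: 8
  OTU_X vs OTU_T: 7
The largest is 10, between OTU_N and OTU_T.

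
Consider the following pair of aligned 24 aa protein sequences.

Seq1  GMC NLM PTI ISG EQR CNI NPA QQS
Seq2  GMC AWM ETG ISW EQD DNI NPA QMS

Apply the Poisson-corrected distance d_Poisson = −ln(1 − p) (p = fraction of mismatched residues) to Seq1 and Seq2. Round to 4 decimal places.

Differing sites — 4:N/A; 5:L/W; 7:P/E; 9:I/G; 12:G/W; 15:R/D; 16:C/D; 23:Q/M.
p = 8/24 = 0.333333.
d = −ln(1 − 0.333333) = −ln(0.666667) = 0.4055.

0.4055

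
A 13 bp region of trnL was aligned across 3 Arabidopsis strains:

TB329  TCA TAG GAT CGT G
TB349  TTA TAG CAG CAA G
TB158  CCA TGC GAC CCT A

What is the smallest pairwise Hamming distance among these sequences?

Pairwise Hamming distances:
  TB329 vs TB349: 5
  TB329 vs TB158: 6
  TB349 vs TB158: 9
The smallest is 5, between TB329 and TB349.

5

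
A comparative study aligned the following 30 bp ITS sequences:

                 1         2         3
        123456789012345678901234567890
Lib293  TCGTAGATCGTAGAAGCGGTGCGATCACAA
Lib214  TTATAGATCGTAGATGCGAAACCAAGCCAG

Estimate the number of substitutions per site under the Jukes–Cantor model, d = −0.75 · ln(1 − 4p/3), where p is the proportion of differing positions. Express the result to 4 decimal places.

The sequences differ at positions 2 (C/T), 3 (G/A), 15 (A/T), 19 (G/A), 20 (T/A), 21 (G/A), 23 (G/C), 25 (T/A), 26 (C/G), 27 (A/C), 30 (A/G).
p = 11/30 = 0.366667.
d = −0.75 · ln(1 − (4/3)·0.366667) = −0.75 · ln(0.511111) = −0.75 · (-0.671168) = 0.5034.

0.5034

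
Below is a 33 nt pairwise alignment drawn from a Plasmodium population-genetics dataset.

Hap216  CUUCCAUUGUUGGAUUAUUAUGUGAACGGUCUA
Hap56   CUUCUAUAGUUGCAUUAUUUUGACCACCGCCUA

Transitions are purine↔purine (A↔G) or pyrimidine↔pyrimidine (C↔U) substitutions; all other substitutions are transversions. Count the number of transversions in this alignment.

7

Mismatches occur at site 5 (C→U, transition), site 8 (U→A, transversion), site 13 (G→C, transversion), site 20 (A→U, transversion), site 23 (U→A, transversion), site 24 (G→C, transversion), site 25 (A→C, transversion), site 28 (G→C, transversion), site 30 (U→C, transition).
Of the 9 differences, 2 transitions and 7 transversions, so the answer is 7.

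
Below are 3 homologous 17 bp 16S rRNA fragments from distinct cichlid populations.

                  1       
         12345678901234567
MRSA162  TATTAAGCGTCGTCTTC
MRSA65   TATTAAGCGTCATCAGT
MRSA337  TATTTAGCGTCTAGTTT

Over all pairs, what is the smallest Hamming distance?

Pairwise Hamming distances:
  MRSA162 vs MRSA65: 4
  MRSA162 vs MRSA337: 5
  MRSA65 vs MRSA337: 6
The smallest is 4, between MRSA162 and MRSA65.

4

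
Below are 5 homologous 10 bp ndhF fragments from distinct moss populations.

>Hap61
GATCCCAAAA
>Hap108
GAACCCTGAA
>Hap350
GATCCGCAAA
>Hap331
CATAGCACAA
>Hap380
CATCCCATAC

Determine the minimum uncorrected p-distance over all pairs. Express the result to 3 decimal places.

0.200

Pairwise Hamming distances:
  Hap61 vs Hap108: 3
  Hap61 vs Hap350: 2
  Hap61 vs Hap331: 4
  Hap61 vs Hap380: 3
  Hap108 vs Hap350: 4
  Hap108 vs Hap331: 6
  Hap108 vs Hap380: 5
  Hap350 vs Hap331: 6
  Hap350 vs Hap380: 5
  Hap331 vs Hap380: 4
The smallest is 2 mismatches, between Hap61 and Hap350; p = 2/10 = 0.200.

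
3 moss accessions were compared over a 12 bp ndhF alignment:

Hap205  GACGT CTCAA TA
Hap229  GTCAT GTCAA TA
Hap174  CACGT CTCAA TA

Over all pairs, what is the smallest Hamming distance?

Pairwise Hamming distances:
  Hap205 vs Hap229: 3
  Hap205 vs Hap174: 1
  Hap229 vs Hap174: 4
The smallest is 1, between Hap205 and Hap174.

1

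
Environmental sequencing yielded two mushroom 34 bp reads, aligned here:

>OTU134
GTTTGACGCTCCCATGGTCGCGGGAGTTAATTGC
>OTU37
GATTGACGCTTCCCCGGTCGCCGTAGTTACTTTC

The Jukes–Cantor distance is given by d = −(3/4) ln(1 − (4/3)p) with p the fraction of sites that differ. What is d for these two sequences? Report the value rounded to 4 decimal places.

The sequences differ at positions 2 (T/A), 11 (C/T), 14 (A/C), 15 (T/C), 22 (G/C), 24 (G/T), 30 (A/C), 33 (G/T).
p = 8/34 = 0.235294.
d = −0.75 · ln(1 − (4/3)·0.235294) = −0.75 · ln(0.686275) = −0.75 · (-0.376477) = 0.2824.

0.2824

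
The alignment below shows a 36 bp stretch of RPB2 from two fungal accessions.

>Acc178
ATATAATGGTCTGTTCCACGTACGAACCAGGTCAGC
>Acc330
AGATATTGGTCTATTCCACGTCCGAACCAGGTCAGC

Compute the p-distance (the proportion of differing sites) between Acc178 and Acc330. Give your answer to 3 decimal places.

0.111

Mismatches occur at site 2 (T↔G), site 6 (A↔T), site 13 (G↔A), site 22 (A↔C).
There are 4 differences over 36 sites, so p = 4/36 = 0.111.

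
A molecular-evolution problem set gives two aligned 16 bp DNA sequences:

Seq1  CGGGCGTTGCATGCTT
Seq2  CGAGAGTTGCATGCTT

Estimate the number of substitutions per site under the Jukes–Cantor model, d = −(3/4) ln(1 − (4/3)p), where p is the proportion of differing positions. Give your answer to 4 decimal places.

0.1367

Differing sites — 3:G/A; 5:C/A.
p = 2/16 = 0.125000.
d = −0.75 · ln(1 − (4/3)·0.125000) = −0.75 · ln(0.833333) = −0.75 · (-0.182322) = 0.1367.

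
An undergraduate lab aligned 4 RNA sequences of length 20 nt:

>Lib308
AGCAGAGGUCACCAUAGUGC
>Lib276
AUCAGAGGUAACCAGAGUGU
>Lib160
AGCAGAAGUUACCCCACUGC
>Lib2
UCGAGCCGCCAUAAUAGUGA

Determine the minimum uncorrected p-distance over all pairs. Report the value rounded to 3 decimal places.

0.200

Pairwise Hamming distances:
  Lib308 vs Lib276: 4
  Lib308 vs Lib160: 5
  Lib308 vs Lib2: 9
  Lib276 vs Lib160: 7
  Lib276 vs Lib2: 11
  Lib160 vs Lib2: 13
The smallest is 4 mismatches, between Lib308 and Lib276; p = 4/20 = 0.200.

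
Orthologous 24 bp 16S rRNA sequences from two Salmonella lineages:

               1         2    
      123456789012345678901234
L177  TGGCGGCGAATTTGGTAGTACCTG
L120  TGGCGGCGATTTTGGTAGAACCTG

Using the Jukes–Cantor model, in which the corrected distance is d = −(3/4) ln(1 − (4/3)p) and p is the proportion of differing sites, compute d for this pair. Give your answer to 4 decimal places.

0.0883

Mismatches occur at site 10 (A↔T), site 19 (T↔A).
p = 2/24 = 0.083333.
d = −0.75 · ln(1 − (4/3)·0.083333) = −0.75 · ln(0.888889) = −0.75 · (-0.117783) = 0.0883.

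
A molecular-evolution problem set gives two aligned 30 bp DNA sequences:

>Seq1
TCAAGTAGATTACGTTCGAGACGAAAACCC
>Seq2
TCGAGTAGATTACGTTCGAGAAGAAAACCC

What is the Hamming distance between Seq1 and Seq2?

Differing sites — 3:A/G; 22:C/A.
That gives 2 mismatches out of 30 aligned sites, so the Hamming distance is 2.

2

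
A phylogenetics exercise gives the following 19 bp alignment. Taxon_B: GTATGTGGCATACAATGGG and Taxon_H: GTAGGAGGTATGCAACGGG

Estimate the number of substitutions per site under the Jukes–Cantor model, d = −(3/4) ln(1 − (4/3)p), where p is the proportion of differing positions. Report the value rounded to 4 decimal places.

0.3241

Mismatches occur at site 4 (T→G), site 6 (T→A), site 9 (C→T), site 12 (A→G), site 16 (T→C).
p = 5/19 = 0.263158.
d = −0.75 · ln(1 − (4/3)·0.263158) = −0.75 · ln(0.649123) = −0.75 · (-0.432133) = 0.3241.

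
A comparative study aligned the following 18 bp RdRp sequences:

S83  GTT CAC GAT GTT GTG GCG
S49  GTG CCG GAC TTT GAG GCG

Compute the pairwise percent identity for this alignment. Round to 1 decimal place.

66.7%

The sequences differ at positions 3 (T/G), 5 (A/C), 6 (C/G), 9 (T/C), 10 (G/T), 14 (T/A).
12 of the 18 sites match, so the percent identity is 12/18 × 100 = 66.7%.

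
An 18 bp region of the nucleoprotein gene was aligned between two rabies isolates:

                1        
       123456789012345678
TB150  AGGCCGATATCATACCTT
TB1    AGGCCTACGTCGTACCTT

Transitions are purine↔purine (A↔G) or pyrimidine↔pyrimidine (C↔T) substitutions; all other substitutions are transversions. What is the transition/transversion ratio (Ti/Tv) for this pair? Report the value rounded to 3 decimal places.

Mismatches occur at site 6 (G↔T, transversion), site 8 (T↔C, transition), site 9 (A↔G, transition), site 12 (A↔G, transition).
Of the 4 differences, 3 transitions and 1 transversion, so Ti/Tv = 3/1 = 3.000.

3.000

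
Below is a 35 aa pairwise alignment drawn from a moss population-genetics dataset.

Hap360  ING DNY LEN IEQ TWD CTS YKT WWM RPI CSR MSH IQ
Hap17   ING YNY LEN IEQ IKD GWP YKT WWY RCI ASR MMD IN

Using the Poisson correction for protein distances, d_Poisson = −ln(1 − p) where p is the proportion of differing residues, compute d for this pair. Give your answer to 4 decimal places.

Mismatches occur at site 4 (D↔Y), site 13 (T↔I), site 14 (W↔K), site 16 (C↔G), site 17 (T↔W), site 18 (S↔P), site 24 (M↔Y), site 26 (P↔C), site 28 (C↔A), site 32 (S↔M), site 33 (H↔D), site 35 (Q↔N).
p = 12/35 = 0.342857.
d = −ln(1 − 0.342857) = −ln(0.657143) = 0.4199.

0.4199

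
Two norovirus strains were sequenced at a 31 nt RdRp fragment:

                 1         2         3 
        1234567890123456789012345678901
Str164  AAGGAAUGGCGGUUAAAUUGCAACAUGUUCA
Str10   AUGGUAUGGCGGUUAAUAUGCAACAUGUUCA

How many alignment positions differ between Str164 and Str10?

4

Mismatches occur at site 2 (A↔U), site 5 (A↔U), site 17 (A↔U), site 18 (U↔A).
That gives 4 mismatches out of 31 aligned sites, so the Hamming distance is 4.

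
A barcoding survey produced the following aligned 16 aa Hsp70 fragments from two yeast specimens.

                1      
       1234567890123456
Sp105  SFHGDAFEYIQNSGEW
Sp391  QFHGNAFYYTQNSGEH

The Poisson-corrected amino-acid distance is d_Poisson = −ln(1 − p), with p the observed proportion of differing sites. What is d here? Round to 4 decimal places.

Differing sites — 1:S/Q; 5:D/N; 8:E/Y; 10:I/T; 16:W/H.
p = 5/16 = 0.312500.
d = −ln(1 − 0.312500) = −ln(0.687500) = 0.3747.

0.3747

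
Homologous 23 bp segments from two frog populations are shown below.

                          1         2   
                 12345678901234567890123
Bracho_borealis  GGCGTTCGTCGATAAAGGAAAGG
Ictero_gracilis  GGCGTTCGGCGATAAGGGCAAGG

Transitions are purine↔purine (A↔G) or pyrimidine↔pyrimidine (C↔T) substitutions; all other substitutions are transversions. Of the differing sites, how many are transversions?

2

Differing sites — 9:T/G (Tv); 16:A/G (Ti); 19:A/C (Tv).
Of the 3 differences, 1 transition and 2 transversions, so the answer is 2.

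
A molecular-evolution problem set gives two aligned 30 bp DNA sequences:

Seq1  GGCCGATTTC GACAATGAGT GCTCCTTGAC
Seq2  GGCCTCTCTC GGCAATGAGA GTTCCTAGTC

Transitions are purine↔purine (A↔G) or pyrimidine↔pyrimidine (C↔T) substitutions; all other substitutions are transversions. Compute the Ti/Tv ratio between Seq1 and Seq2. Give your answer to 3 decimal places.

Differing sites — 5:G/T (Tv); 6:A/C (Tv); 8:T/C (Ti); 12:A/G (Ti); 20:T/A (Tv); 22:C/T (Ti); 27:T/A (Tv); 29:A/T (Tv).
Of the 8 differences, 3 transitions and 5 transversions, so Ti/Tv = 3/5 = 0.600.

0.600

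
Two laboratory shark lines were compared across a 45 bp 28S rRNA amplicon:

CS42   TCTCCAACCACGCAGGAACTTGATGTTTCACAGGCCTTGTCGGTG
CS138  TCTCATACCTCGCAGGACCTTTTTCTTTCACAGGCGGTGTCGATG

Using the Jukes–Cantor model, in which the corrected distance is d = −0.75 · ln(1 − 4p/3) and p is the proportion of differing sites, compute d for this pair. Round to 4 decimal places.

0.2635

The sequences differ at positions 5 (C/A), 6 (A/T), 10 (A/T), 18 (A/C), 22 (G/T), 23 (A/T), 25 (G/C), 36 (C/G), 37 (T/G), 43 (G/A).
p = 10/45 = 0.222222.
d = −0.75 · ln(1 − (4/3)·0.222222) = −0.75 · ln(0.703704) = −0.75 · (-0.351397) = 0.2635.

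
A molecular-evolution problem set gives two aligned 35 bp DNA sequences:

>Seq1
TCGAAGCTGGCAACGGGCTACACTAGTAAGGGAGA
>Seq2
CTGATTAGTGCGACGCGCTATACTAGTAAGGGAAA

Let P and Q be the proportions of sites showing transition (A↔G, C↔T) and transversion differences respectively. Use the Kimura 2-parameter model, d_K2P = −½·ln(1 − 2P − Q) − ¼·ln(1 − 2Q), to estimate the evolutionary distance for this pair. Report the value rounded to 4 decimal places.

0.4104

Mismatches occur at site 1 (T/C, transition), site 2 (C/T, transition), site 5 (A/T, transversion), site 6 (G/T, transversion), site 7 (C/A, transversion), site 8 (T/G, transversion), site 9 (G/T, transversion), site 12 (A/G, transition), site 16 (G/C, transversion), site 21 (C/T, transition), site 34 (G/A, transition).
Of the 11 differences, 5 transitions and 6 transversions over 35 sites: P = 5/35 = 0.142857, Q = 6/35 = 0.171429.
d = −0.5·ln(0.542857) − 0.25·ln(0.657142) = −0.5·(-0.610909) − 0.25·(-0.419855) = 0.4104.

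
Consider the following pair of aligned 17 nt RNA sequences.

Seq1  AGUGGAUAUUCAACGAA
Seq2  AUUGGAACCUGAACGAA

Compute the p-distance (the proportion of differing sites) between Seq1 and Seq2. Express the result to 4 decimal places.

The sequences differ at positions 2 (G/U), 7 (U/A), 8 (A/C), 9 (U/C), 11 (C/G).
There are 5 differences over 17 sites, so p = 5/17 = 0.2941.

0.2941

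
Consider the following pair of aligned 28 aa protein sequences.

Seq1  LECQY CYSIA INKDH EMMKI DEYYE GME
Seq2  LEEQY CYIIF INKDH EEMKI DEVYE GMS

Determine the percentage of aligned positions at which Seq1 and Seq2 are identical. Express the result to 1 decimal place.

78.6%

The sequences differ at positions 3 (C/E), 8 (S/I), 10 (A/F), 17 (M/E), 23 (Y/V), 28 (E/S).
22 of the 28 sites match, so the percent identity is 22/28 × 100 = 78.6%.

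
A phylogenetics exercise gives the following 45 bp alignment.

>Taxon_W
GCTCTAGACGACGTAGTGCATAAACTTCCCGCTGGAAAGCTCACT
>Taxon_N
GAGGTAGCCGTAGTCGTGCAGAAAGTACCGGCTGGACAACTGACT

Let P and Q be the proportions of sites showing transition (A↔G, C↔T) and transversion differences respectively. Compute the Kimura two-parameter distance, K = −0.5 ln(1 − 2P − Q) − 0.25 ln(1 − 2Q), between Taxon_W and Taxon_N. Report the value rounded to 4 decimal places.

0.4183

Differing sites — 2:C/A (Tv); 3:T/G (Tv); 4:C/G (Tv); 8:A/C (Tv); 11:A/T (Tv); 12:C/A (Tv); 15:A/C (Tv); 21:T/G (Tv); 25:C/G (Tv); 27:T/A (Tv); 30:C/G (Tv); 37:A/C (Tv); 39:G/A (Ti); 42:C/G (Tv).
Of the 14 differences, 1 transition and 13 transversions over 45 sites: P = 1/45 = 0.022222, Q = 13/45 = 0.288889.
d = −0.5·ln(0.666667) − 0.25·ln(0.422222) = −0.5·(-0.405465) − 0.25·(-0.862224) = 0.4183.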